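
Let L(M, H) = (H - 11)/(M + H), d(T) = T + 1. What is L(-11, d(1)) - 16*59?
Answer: -943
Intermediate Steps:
d(T) = 1 + T
L(M, H) = (-11 + H)/(H + M)
L(-11, d(1)) - 16*59 = (-11 + (1 + 1))/((1 + 1) - 11) - 16*59 = (-11 + 2)/(2 - 11) - 944 = -9/(-9) - 944 = -⅑*(-9) - 944 = 1 - 944 = -943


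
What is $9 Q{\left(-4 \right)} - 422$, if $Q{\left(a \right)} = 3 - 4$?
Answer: $-431$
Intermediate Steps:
$Q{\left(a \right)} = -1$
$9 Q{\left(-4 \right)} - 422 = 9 \left(-1\right) - 422 = -9 - 422 = -431$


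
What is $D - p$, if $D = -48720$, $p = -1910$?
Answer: $-46810$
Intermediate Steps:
$D - p = -48720 - -1910 = -48720 + 1910 = -46810$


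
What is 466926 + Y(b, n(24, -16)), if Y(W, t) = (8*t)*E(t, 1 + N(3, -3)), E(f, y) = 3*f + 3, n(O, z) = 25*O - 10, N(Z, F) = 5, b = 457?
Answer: 8835486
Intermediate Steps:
n(O, z) = -10 + 25*O
E(f, y) = 3 + 3*f
Y(W, t) = 8*t*(3 + 3*t) (Y(W, t) = (8*t)*(3 + 3*t) = 8*t*(3 + 3*t))
466926 + Y(b, n(24, -16)) = 466926 + 24*(-10 + 25*24)*(1 + (-10 + 25*24)) = 466926 + 24*(-10 + 600)*(1 + (-10 + 600)) = 466926 + 24*590*(1 + 590) = 466926 + 24*590*591 = 466926 + 8368560 = 8835486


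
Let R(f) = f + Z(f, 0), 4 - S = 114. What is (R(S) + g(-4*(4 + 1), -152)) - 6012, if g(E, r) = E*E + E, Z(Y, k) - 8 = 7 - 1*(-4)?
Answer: -5723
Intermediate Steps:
S = -110 (S = 4 - 1*114 = 4 - 114 = -110)
Z(Y, k) = 19 (Z(Y, k) = 8 + (7 - 1*(-4)) = 8 + (7 + 4) = 8 + 11 = 19)
R(f) = 19 + f (R(f) = f + 19 = 19 + f)
g(E, r) = E + E² (g(E, r) = E² + E = E + E²)
(R(S) + g(-4*(4 + 1), -152)) - 6012 = ((19 - 110) + (-4*(4 + 1))*(1 - 4*(4 + 1))) - 6012 = (-91 + (-4*5)*(1 - 4*5)) - 6012 = (-91 - 20*(1 - 20)) - 6012 = (-91 - 20*(-19)) - 6012 = (-91 + 380) - 6012 = 289 - 6012 = -5723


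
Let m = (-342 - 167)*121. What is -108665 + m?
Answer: -170254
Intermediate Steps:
m = -61589 (m = -509*121 = -61589)
-108665 + m = -108665 - 61589 = -170254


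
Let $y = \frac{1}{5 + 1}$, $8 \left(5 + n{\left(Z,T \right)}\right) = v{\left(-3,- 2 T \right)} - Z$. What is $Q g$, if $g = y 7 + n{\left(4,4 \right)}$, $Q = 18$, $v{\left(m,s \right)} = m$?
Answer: $- \frac{339}{4} \approx -84.75$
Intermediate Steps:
$n{\left(Z,T \right)} = - \frac{43}{8} - \frac{Z}{8}$ ($n{\left(Z,T \right)} = -5 + \frac{-3 - Z}{8} = -5 - \left(\frac{3}{8} + \frac{Z}{8}\right) = - \frac{43}{8} - \frac{Z}{8}$)
$y = \frac{1}{6} \approx 0.16667$
$g = - \frac{113}{24}$ ($g = \frac{1}{6} \cdot 7 - \frac{47}{8} = \frac{7}{6} - \frac{47}{8} = - \frac{113}{24} \approx -4.7083$)
$Q g = 18 \left(- \frac{113}{24}\right) = - \frac{339}{4}$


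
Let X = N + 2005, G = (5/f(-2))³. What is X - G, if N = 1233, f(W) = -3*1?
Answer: 87551/27 ≈ 3242.6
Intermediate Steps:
f(W) = -3
G = -125/27 (G = (5/(-3))³ = (5*(-⅓))³ = (-5/3)³ = -125/27 ≈ -4.6296)
X = 3238 (X = 1233 + 2005 = 3238)
X - G = 3238 - 1*(-125/27) = 3238 + 125/27 = 87551/27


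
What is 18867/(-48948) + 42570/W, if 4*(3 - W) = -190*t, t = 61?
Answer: 1352661751/94649116 ≈ 14.291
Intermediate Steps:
W = 5801/2 (W = 3 - (-95)*61/2 = 3 - ¼*(-11590) = 3 + 5795/2 = 5801/2 ≈ 2900.5)
18867/(-48948) + 42570/W = 18867/(-48948) + 42570/(5801/2) = 18867*(-1/48948) + 42570*(2/5801) = -6289/16316 + 85140/5801 = 1352661751/94649116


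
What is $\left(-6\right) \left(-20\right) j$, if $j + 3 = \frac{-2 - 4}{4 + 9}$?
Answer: $- \frac{5400}{13} \approx -415.38$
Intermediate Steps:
$j = - \frac{45}{13}$ ($j = -3 + \frac{-2 - 4}{4 + 9} = -3 - \frac{6}{13} = - \frac{45}{13} \approx -3.4615$)
$\left(-6\right) \left(-20\right) j = \left(-6\right) \left(-20\right) \left(- \frac{45}{13}\right) = 120 \left(- \frac{45}{13}\right) = - \frac{5400}{13}$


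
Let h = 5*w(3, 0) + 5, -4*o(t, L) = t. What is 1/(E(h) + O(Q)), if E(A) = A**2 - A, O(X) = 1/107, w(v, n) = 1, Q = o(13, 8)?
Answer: 107/9631 ≈ 0.011110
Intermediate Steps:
o(t, L) = -t/4
Q = -13/4 (Q = -1/4*13 = -13/4 ≈ -3.2500)
O(X) = 1/107
h = 10 (h = 5*1 + 5 = 5 + 5 = 10)
1/(E(h) + O(Q)) = 1/(10*(-1 + 10) + 1/107) = 1/(10*9 + 1/107) = 1/(90 + 1/107) = 1/(9631/107) = 107/9631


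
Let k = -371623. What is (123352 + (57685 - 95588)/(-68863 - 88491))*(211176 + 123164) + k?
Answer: 111887420613831/2713 ≈ 4.1241e+10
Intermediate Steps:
(123352 + (57685 - 95588)/(-68863 - 88491))*(211176 + 123164) + k = (123352 + (57685 - 95588)/(-68863 - 88491))*(211176 + 123164) - 371623 = (123352 - 37903/(-157354))*334340 - 371623 = (123352 - 37903*(-1/157354))*334340 - 371623 = (123352 + 1307/5426)*334340 - 371623 = (669309259/5426)*334340 - 371623 = 111888428827030/2713 - 371623 = 111887420613831/2713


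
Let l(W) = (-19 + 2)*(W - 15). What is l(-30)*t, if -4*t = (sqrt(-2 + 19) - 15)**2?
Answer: -92565/2 + 11475*sqrt(17)/2 ≈ -22626.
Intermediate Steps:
l(W) = 255 - 17*W (l(W) = -17*(-15 + W) = 255 - 17*W)
t = -(-15 + sqrt(17))**2/4 (t = -(sqrt(-2 + 19) - 15)**2/4 = -(sqrt(17) - 15)**2/4 = -(-15 + sqrt(17))**2/4 ≈ -29.577)
l(-30)*t = (255 - 17*(-30))*(-121/2 + 15*sqrt(17)/2) = (255 + 510)*(-121/2 + 15*sqrt(17)/2) = 765*(-121/2 + 15*sqrt(17)/2) = -92565/2 + 11475*sqrt(17)/2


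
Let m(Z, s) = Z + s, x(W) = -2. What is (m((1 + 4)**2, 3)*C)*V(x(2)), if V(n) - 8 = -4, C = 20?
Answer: 2240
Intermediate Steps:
V(n) = 4 (V(n) = 8 - 4 = 4)
(m((1 + 4)**2, 3)*C)*V(x(2)) = (((1 + 4)**2 + 3)*20)*4 = ((5**2 + 3)*20)*4 = ((25 + 3)*20)*4 = (28*20)*4 = 560*4 = 2240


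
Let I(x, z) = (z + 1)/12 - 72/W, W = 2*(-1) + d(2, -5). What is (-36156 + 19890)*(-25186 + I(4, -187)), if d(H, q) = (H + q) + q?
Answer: 2049052419/5 ≈ 4.0981e+8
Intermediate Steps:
d(H, q) = H + 2*q
W = -10 (W = 2*(-1) + (2 + 2*(-5)) = -2 + (2 - 10) = -2 - 8 = -10)
I(x, z) = 437/60 + z/12 (I(x, z) = (z + 1)/12 - 72/(-10) = (1 + z)*(1/12) - 72*(-1/10) = (1/12 + z/12) + 36/5 = 437/60 + z/12)
(-36156 + 19890)*(-25186 + I(4, -187)) = (-36156 + 19890)*(-25186 + (437/60 + (1/12)*(-187))) = -16266*(-25186 + (437/60 - 187/12)) = -16266*(-25186 - 83/10) = -16266*(-251943/10) = 2049052419/5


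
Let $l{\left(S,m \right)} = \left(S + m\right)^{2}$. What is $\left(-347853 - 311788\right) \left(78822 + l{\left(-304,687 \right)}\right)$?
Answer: $-148756301551$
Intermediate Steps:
$\left(-347853 - 311788\right) \left(78822 + l{\left(-304,687 \right)}\right) = \left(-347853 - 311788\right) \left(78822 + \left(-304 + 687\right)^{2}\right) = - 659641 \left(78822 + 383^{2}\right) = - 659641 \left(78822 + 146689\right) = \left(-659641\right) 225511 = -148756301551$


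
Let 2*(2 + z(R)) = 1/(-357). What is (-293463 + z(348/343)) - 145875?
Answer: -313688761/714 ≈ -4.3934e+5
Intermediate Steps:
z(R) = -1429/714 (z(R) = -2 + (½)/(-357) = -2 + (½)*(-1/357) = -2 - 1/714 = -1429/714)
(-293463 + z(348/343)) - 145875 = (-293463 - 1429/714) - 145875 = -209534011/714 - 145875 = -313688761/714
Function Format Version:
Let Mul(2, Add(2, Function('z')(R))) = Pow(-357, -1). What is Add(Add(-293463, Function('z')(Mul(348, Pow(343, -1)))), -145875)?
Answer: Rational(-313688761, 714) ≈ -4.3934e+5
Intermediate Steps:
Function('z')(R) = Rational(-1429, 714) (Function('z')(R) = Add(-2, Mul(Rational(1, 2), Pow(-357, -1))) = Add(-2, Mul(Rational(1, 2), Rational(-1, 357))) = Add(-2, Rational(-1, 714)) = Rational(-1429, 714))
Add(Add(-293463, Function('z')(Mul(348, Pow(343, -1)))), -145875) = Add(Add(-293463, Rational(-1429, 714)), -145875) = Add(Rational(-209534011, 714), -145875) = Rational(-313688761, 714)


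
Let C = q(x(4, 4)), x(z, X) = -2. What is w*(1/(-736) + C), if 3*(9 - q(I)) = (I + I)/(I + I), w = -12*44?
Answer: -210463/46 ≈ -4575.3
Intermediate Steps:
w = -528
q(I) = 26/3 (q(I) = 9 - (I + I)/(3*(I + I)) = 9 - 2*I/(3*(2*I)) = 9 - 2*I*1/(2*I)/3 = 9 - 1/3*1 = 9 - 1/3 = 26/3)
C = 26/3 ≈ 8.6667
w*(1/(-736) + C) = -528*(1/(-736) + 26/3) = -528*(-1/736 + 26/3) = -528*19133/2208 = -210463/46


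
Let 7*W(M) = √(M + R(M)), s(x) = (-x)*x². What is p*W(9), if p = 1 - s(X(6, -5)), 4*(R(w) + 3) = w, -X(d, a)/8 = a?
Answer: 9143*√33/2 ≈ 26261.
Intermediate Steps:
X(d, a) = -8*a
R(w) = -3 + w/4
s(x) = -x³
p = 64001 (p = 1 - (-1)*(-8*(-5))³ = 1 - (-1)*40³ = 1 - (-1)*64000 = 1 - 1*(-64000) = 1 + 64000 = 64001)
W(M) = √(-3 + 5*M/4)/7 (W(M) = √(M + (-3 + M/4))/7 = √(-3 + 5*M/4)/7)
p*W(9) = 64001*(√(-12 + 5*9)/14) = 64001*(√(-12 + 45)/14) = 64001*(√33/14) = 9143*√33/2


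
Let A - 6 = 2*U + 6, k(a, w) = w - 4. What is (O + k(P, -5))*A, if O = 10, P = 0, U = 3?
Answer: 18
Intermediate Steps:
k(a, w) = -4 + w
A = 18 (A = 6 + (2*3 + 6) = 6 + (6 + 6) = 6 + 12 = 18)
(O + k(P, -5))*A = (10 + (-4 - 5))*18 = (10 - 9)*18 = 1*18 = 18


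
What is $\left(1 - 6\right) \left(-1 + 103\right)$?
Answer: $-510$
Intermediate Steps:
$\left(1 - 6\right) \left(-1 + 103\right) = \left(1 - 6\right) 102 = \left(-5\right) 102 = -510$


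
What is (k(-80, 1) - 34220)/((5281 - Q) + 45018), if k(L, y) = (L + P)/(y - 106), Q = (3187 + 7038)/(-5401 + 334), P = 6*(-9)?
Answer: -3034259787/4460317015 ≈ -0.68028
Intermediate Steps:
P = -54
Q = -10225/5067 (Q = 10225/(-5067) = 10225*(-1/5067) = -10225/5067 ≈ -2.0180)
k(L, y) = (-54 + L)/(-106 + y) (k(L, y) = (L - 54)/(y - 106) = (-54 + L)/(-106 + y))
(k(-80, 1) - 34220)/((5281 - Q) + 45018) = ((-54 - 80)/(-106 + 1) - 34220)/((5281 - 1*(-10225/5067)) + 45018) = (-134/(-105) - 34220)/((5281 + 10225/5067) + 45018) = (-1/105*(-134) - 34220)/(26769052/5067 + 45018) = (134/105 - 34220)/(254875258/5067) = -3592966/105*5067/254875258 = -3034259787/4460317015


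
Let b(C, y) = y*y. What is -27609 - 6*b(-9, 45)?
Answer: -39759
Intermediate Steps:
b(C, y) = y²
-27609 - 6*b(-9, 45) = -27609 - 6*45² = -27609 - 6*2025 = -27609 - 1*12150 = -27609 - 12150 = -39759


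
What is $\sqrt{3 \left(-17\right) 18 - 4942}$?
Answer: $2 i \sqrt{1465} \approx 76.551 i$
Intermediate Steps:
$\sqrt{3 \left(-17\right) 18 - 4942} = \sqrt{\left(-51\right) 18 - 4942} = \sqrt{-918 - 4942} = \sqrt{-5860} = 2 i \sqrt{1465}$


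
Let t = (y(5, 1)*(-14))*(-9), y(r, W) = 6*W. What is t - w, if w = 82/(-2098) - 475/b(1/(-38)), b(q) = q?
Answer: -18141365/1049 ≈ -17294.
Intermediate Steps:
t = 756 (t = ((6*1)*(-14))*(-9) = (6*(-14))*(-9) = -84*(-9) = 756)
w = 18934409/1049 (w = 82/(-2098) - 475/(1/(-38)) = 82*(-1/2098) - 475/(-1/38) = -41/1049 - 475*(-38) = -41/1049 + 18050 = 18934409/1049 ≈ 18050.)
t - w = 756 - 1*18934409/1049 = 756 - 18934409/1049 = -18141365/1049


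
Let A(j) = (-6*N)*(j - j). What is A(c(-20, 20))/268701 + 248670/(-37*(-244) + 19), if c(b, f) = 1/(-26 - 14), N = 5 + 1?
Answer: 248670/9047 ≈ 27.486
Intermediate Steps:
N = 6
c(b, f) = -1/40 (c(b, f) = 1/(-40) = -1/40)
A(j) = 0 (A(j) = (-6*6)*(j - j) = -36*0 = 0)
A(c(-20, 20))/268701 + 248670/(-37*(-244) + 19) = 0/268701 + 248670/(-37*(-244) + 19) = 0*(1/268701) + 248670/(9028 + 19) = 0 + 248670/9047 = 248670/9047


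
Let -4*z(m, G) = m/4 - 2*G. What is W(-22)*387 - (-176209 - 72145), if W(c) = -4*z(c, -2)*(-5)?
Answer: 502513/2 ≈ 2.5126e+5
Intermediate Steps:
z(m, G) = G/2 - m/16 (z(m, G) = -(m/4 - 2*G)/4 = -(-2*G + m/4)/4 = G/2 - m/16)
W(c) = -20 - 5*c/4 (W(c) = -4*((½)*(-2) - c/16)*(-5) = -4*(-1 - c/16)*(-5) = (4 + c/4)*(-5) = -20 - 5*c/4)
W(-22)*387 - (-176209 - 72145) = (-20 - 5/4*(-22))*387 - (-176209 - 72145) = (-20 + 55/2)*387 - 1*(-248354) = (15/2)*387 + 248354 = 5805/2 + 248354 = 502513/2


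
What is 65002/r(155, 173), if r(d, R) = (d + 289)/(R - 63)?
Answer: 1787555/111 ≈ 16104.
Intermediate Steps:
r(d, R) = (289 + d)/(-63 + R)
65002/r(155, 173) = 65002/(((289 + 155)/(-63 + 173))) = 65002/((444/110)) = 65002/(((1/110)*444)) = 65002/(222/55) = 65002*(55/222) = 1787555/111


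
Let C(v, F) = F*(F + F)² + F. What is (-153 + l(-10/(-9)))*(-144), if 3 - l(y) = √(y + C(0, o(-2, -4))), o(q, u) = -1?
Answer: 21600 + 48*I*√35 ≈ 21600.0 + 283.97*I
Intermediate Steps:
C(v, F) = F + 4*F³ (C(v, F) = F*(2*F)² + F = F*(4*F²) + F = 4*F³ + F = F + 4*F³)
l(y) = 3 - √(-5 + y) (l(y) = 3 - √(y + (-1 + 4*(-1)³)) = 3 - √(y + (-1 + 4*(-1))) = 3 - √(y + (-1 - 4)) = 3 - √(y - 5) = 3 - √(-5 + y))
(-153 + l(-10/(-9)))*(-144) = (-153 + (3 - √(-5 - 10/(-9))))*(-144) = (-153 + (3 - √(-5 - 10*(-⅑))))*(-144) = (-153 + (3 - √(-5 + 10/9)))*(-144) = (-153 + (3 - √(-35/9)))*(-144) = (-153 + (3 - I*√35/3))*(-144) = (-150 - I*√35/3)*(-144) = 21600 + 48*I*√35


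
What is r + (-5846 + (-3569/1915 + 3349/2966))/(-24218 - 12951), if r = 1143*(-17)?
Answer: -4102158511318451/211115831410 ≈ -19431.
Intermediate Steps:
r = -19431
r + (-5846 + (-3569/1915 + 3349/2966))/(-24218 - 12951) = -19431 + (-5846 + (-3569/1915 + 3349/2966))/(-24218 - 12951) = -19431 + (-5846 + (-3569*1/1915 + 3349*(1/2966)))/(-37169) = -19431 + (-5846 + (-3569/1915 + 3349/2966))*(-1/37169) = -19431 + (-5846 - 4172319/5679890)*(-1/37169) = -19431 - 33208809259/5679890*(-1/37169) = -19431 + 33208809259/211115831410 = -4102158511318451/211115831410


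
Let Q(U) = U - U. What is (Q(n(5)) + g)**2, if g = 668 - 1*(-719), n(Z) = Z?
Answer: 1923769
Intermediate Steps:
Q(U) = 0
g = 1387 (g = 668 + 719 = 1387)
(Q(n(5)) + g)**2 = (0 + 1387)**2 = 1387**2 = 1923769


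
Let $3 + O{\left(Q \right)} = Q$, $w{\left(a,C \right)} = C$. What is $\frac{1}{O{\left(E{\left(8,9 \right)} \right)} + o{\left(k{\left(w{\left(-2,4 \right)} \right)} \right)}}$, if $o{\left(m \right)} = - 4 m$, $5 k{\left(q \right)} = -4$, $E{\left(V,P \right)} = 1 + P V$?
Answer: $\frac{5}{366} \approx 0.013661$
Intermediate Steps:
$k{\left(q \right)} = - \frac{4}{5}$ ($k{\left(q \right)} = \frac{1}{5} \left(-4\right) = - \frac{4}{5}$)
$O{\left(Q \right)} = -3 + Q$
$\frac{1}{O{\left(E{\left(8,9 \right)} \right)} + o{\left(k{\left(w{\left(-2,4 \right)} \right)} \right)}} = \frac{1}{\left(-3 + \left(1 + 9 \cdot 8\right)\right) - - \frac{16}{5}} = \frac{1}{\left(-3 + \left(1 + 72\right)\right) + \frac{16}{5}} = \frac{1}{\left(-3 + 73\right) + \frac{16}{5}} = \frac{1}{70 + \frac{16}{5}} = \frac{1}{\frac{366}{5}} = \frac{5}{366}$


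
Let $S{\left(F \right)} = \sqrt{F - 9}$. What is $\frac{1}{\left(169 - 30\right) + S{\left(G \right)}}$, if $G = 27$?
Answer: $\frac{139}{19303} - \frac{3 \sqrt{2}}{19303} \approx 0.0069812$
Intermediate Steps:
$S{\left(F \right)} = \sqrt{-9 + F}$
$\frac{1}{\left(169 - 30\right) + S{\left(G \right)}} = \frac{1}{\left(169 - 30\right) + \sqrt{-9 + 27}} = \frac{1}{\left(169 - 30\right) + \sqrt{18}} = \frac{1}{139 + 3 \sqrt{2}}$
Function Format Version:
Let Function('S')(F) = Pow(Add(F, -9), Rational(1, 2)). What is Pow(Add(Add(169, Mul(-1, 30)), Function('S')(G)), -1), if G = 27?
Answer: Add(Rational(139, 19303), Mul(Rational(-3, 19303), Pow(2, Rational(1, 2)))) ≈ 0.0069812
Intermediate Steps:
Function('S')(F) = Pow(Add(-9, F), Rational(1, 2))
Pow(Add(Add(169, Mul(-1, 30)), Function('S')(G)), -1) = Pow(Add(Add(169, Mul(-1, 30)), Pow(Add(-9, 27), Rational(1, 2))), -1) = Pow(Add(Add(169, -30), Pow(18, Rational(1, 2))), -1) = Pow(Add(139, Mul(3, Pow(2, Rational(1, 2)))), -1)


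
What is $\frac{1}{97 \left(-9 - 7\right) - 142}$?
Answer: $- \frac{1}{1694} \approx -0.00059032$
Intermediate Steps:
$\frac{1}{97 \left(-9 - 7\right) - 142} = \frac{1}{97 \left(-16\right) - 142} = \frac{1}{-1552 - 142} = \frac{1}{-1694} = - \frac{1}{1694}$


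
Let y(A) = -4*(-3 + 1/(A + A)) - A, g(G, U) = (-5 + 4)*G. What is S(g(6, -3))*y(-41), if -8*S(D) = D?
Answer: 6525/164 ≈ 39.787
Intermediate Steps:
g(G, U) = -G
S(D) = -D/8
y(A) = 12 - A - 2/A (y(A) = -4*(-3 + 1/(2*A)) - A = (12 - 2/A) - A = 12 - A - 2/A)
S(g(6, -3))*y(-41) = (-(-1)*6/8)*(12 - 1*(-41) - 2/(-41)) = (-1/8*(-6))*(12 + 41 - 2*(-1/41)) = 3*(12 + 41 + 2/41)/4 = (3/4)*(2175/41) = 6525/164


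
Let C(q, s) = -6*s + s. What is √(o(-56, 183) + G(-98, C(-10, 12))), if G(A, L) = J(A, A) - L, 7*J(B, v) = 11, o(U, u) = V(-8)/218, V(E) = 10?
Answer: √35871682/763 ≈ 7.8497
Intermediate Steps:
C(q, s) = -5*s
o(U, u) = 5/109 (o(U, u) = 10/218 = 10*(1/218) = 5/109)
J(B, v) = 11/7 (J(B, v) = (⅐)*11 = 11/7)
G(A, L) = 11/7 - L
√(o(-56, 183) + G(-98, C(-10, 12))) = √(5/109 + (11/7 - (-5)*12)) = √(5/109 + (11/7 - 1*(-60))) = √(5/109 + (11/7 + 60)) = √(5/109 + 431/7) = √(47014/763) = √35871682/763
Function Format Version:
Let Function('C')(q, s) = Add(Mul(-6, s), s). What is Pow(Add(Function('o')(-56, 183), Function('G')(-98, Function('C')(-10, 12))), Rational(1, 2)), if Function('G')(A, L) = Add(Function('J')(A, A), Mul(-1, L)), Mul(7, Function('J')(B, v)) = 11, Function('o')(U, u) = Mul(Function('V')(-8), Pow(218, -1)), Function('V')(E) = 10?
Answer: Mul(Rational(1, 763), Pow(35871682, Rational(1, 2))) ≈ 7.8497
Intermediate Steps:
Function('C')(q, s) = Mul(-5, s)
Function('o')(U, u) = Rational(5, 109) (Function('o')(U, u) = Mul(10, Pow(218, -1)) = Mul(10, Rational(1, 218)) = Rational(5, 109))
Function('J')(B, v) = Rational(11, 7) (Function('J')(B, v) = Mul(Rational(1, 7), 11) = Rational(11, 7))
Function('G')(A, L) = Add(Rational(11, 7), Mul(-1, L))
Pow(Add(Function('o')(-56, 183), Function('G')(-98, Function('C')(-10, 12))), Rational(1, 2)) = Pow(Add(Rational(5, 109), Add(Rational(11, 7), Mul(-1, Mul(-5, 12)))), Rational(1, 2)) = Pow(Add(Rational(5, 109), Add(Rational(11, 7), Mul(-1, -60))), Rational(1, 2)) = Pow(Add(Rational(5, 109), Add(Rational(11, 7), 60)), Rational(1, 2)) = Pow(Add(Rational(5, 109), Rational(431, 7)), Rational(1, 2)) = Pow(Rational(47014, 763), Rational(1, 2)) = Mul(Rational(1, 763), Pow(35871682, Rational(1, 2)))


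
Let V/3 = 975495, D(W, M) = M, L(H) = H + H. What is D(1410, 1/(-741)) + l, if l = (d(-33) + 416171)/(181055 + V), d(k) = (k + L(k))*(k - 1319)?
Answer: 404456539/2302687140 ≈ 0.17565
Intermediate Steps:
L(H) = 2*H
d(k) = 3*k*(-1319 + k) (d(k) = (k + 2*k)*(k - 1319) = (3*k)*(-1319 + k) = 3*k*(-1319 + k))
V = 2926485 (V = 3*975495 = 2926485)
l = 550019/3107540 (l = (3*(-33)*(-1319 - 33) + 416171)/(181055 + 2926485) = (3*(-33)*(-1352) + 416171)/3107540 = (133848 + 416171)*(1/3107540) = 550019*(1/3107540) = 550019/3107540 ≈ 0.17700)
D(1410, 1/(-741)) + l = 1/(-741) + 550019/3107540 = -1/741 + 550019/3107540 = 404456539/2302687140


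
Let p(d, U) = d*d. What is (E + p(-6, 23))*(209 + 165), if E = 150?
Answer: 69564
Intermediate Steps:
p(d, U) = d²
(E + p(-6, 23))*(209 + 165) = (150 + (-6)²)*(209 + 165) = (150 + 36)*374 = 186*374 = 69564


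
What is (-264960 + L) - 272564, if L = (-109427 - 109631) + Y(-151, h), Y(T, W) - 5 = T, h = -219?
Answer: -756728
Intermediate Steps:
Y(T, W) = 5 + T
L = -219204 (L = (-109427 - 109631) + (5 - 151) = -219058 - 146 = -219204)
(-264960 + L) - 272564 = (-264960 - 219204) - 272564 = -484164 - 272564 = -756728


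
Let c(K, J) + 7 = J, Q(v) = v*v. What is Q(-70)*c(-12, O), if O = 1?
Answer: -29400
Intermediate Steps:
Q(v) = v²
c(K, J) = -7 + J
Q(-70)*c(-12, O) = (-70)²*(-7 + 1) = 4900*(-6) = -29400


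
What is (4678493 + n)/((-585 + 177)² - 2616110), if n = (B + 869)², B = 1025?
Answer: -8265729/2449646 ≈ -3.3743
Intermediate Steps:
n = 3587236 (n = (1025 + 869)² = 1894² = 3587236)
(4678493 + n)/((-585 + 177)² - 2616110) = (4678493 + 3587236)/((-585 + 177)² - 2616110) = 8265729/((-408)² - 2616110) = 8265729/(166464 - 2616110) = 8265729/(-2449646) = 8265729*(-1/2449646) = -8265729/2449646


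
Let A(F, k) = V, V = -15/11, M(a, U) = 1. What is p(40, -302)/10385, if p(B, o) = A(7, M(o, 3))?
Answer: -3/22847 ≈ -0.00013131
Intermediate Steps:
V = -15/11 (V = -15*1/11 = -15/11 ≈ -1.3636)
A(F, k) = -15/11
p(B, o) = -15/11
p(40, -302)/10385 = -15/11/10385 = -15/11*1/10385 = -3/22847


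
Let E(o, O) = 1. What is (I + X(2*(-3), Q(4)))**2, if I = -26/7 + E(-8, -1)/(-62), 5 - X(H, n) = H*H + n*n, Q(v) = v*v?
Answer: 15920635329/188356 ≈ 84524.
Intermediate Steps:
Q(v) = v**2
X(H, n) = 5 - H**2 - n**2 (X(H, n) = 5 - (H*H + n*n) = 5 - (H**2 + n**2) = 5 + (-H**2 - n**2) = 5 - H**2 - n**2)
I = -1619/434 (I = -26/7 + 1/(-62) = -26*1/7 + 1*(-1/62) = -26/7 - 1/62 = -1619/434 ≈ -3.7304)
(I + X(2*(-3), Q(4)))**2 = (-1619/434 + (5 - (2*(-3))**2 - (4**2)**2))**2 = (-1619/434 + (5 - 1*(-6)**2 - 1*16**2))**2 = (-1619/434 + (5 - 1*36 - 1*256))**2 = (-1619/434 + (5 - 36 - 256))**2 = (-1619/434 - 287)**2 = (-126177/434)**2 = 15920635329/188356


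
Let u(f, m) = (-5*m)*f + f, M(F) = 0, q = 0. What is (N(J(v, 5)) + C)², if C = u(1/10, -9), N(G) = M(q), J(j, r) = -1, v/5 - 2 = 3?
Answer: 529/25 ≈ 21.160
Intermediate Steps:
v = 25 (v = 10 + 5*3 = 10 + 15 = 25)
N(G) = 0
u(f, m) = f - 5*f*m (u(f, m) = -5*f*m + f = f - 5*f*m)
C = 23/5 (C = (1 - 5*(-9))/10 = (1 + 45)/10 = (⅒)*46 = 23/5 ≈ 4.6000)
(N(J(v, 5)) + C)² = (0 + 23/5)² = (23/5)² = 529/25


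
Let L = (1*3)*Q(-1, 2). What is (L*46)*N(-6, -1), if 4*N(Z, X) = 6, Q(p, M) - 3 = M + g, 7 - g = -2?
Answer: 2898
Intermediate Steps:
g = 9 (g = 7 - 1*(-2) = 7 + 2 = 9)
Q(p, M) = 12 + M (Q(p, M) = 3 + (M + 9) = 3 + (9 + M) = 12 + M)
N(Z, X) = 3/2 (N(Z, X) = (¼)*6 = 3/2)
L = 42 (L = (1*3)*(12 + 2) = 3*14 = 42)
(L*46)*N(-6, -1) = (42*46)*(3/2) = 1932*(3/2) = 2898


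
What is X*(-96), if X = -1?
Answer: 96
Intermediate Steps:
X*(-96) = -1*(-96) = 96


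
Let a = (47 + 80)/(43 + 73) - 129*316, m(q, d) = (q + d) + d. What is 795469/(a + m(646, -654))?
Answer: -92274404/4805289 ≈ -19.203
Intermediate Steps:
m(q, d) = q + 2*d (m(q, d) = (d + q) + d = q + 2*d)
a = -4728497/116 (a = 127/116 - 40764 = -4728497/116 ≈ -40763.)
795469/(a + m(646, -654)) = 795469/(-4728497/116 + (646 + 2*(-654))) = 795469/(-4728497/116 + (646 - 1308)) = 795469/(-4728497/116 - 662) = 795469/(-4805289/116) = 795469*(-116/4805289) = -92274404/4805289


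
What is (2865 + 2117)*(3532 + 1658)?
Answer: 25856580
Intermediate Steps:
(2865 + 2117)*(3532 + 1658) = 4982*5190 = 25856580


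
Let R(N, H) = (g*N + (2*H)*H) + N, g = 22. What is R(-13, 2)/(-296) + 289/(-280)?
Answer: -127/2590 ≈ -0.049035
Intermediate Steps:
R(N, H) = 2*H² + 23*N (R(N, H) = (22*N + (2*H)*H) + N = (22*N + 2*H²) + N = (2*H² + 22*N) + N = 2*H² + 23*N)
R(-13, 2)/(-296) + 289/(-280) = (2*2² + 23*(-13))/(-296) + 289/(-280) = (2*4 - 299)*(-1/296) + 289*(-1/280) = (8 - 299)*(-1/296) - 289/280 = -291*(-1/296) - 289/280 = 291/296 - 289/280 = -127/2590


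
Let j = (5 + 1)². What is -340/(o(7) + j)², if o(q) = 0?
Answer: -85/324 ≈ -0.26235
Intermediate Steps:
j = 36 (j = 6² = 36)
-340/(o(7) + j)² = -340/(0 + 36)² = -340/(36²) = -340/1296 = -340*1/1296 = -85/324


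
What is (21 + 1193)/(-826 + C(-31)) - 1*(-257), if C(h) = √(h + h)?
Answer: 87179051/341169 - 607*I*√62/341169 ≈ 255.53 - 0.014009*I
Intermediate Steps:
C(h) = √2*√h (C(h) = √(2*h) = √2*√h)
(21 + 1193)/(-826 + C(-31)) - 1*(-257) = (21 + 1193)/(-826 + √2*√(-31)) - 1*(-257) = 1214/(-826 + √2*(I*√31)) + 257 = 1214/(-826 + I*√62) + 257 = 257 + 1214/(-826 + I*√62)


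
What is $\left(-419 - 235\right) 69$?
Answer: $-45126$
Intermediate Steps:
$\left(-419 - 235\right) 69 = \left(-654\right) 69 = -45126$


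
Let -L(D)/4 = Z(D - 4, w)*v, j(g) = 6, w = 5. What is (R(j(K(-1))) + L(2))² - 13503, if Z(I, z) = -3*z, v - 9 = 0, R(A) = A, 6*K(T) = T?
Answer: 284613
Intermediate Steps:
K(T) = T/6
v = 9 (v = 9 + 0 = 9)
L(D) = 540 (L(D) = -4*(-3*5)*9 = -(-60)*9 = -4*(-135) = 540)
(R(j(K(-1))) + L(2))² - 13503 = (6 + 540)² - 13503 = 546² - 13503 = 298116 - 13503 = 284613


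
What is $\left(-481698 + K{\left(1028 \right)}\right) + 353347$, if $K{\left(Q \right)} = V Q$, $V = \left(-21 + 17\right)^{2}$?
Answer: $-111903$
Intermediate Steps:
$V = 16$ ($V = \left(-4\right)^{2} = 16$)
$K{\left(Q \right)} = 16 Q$
$\left(-481698 + K{\left(1028 \right)}\right) + 353347 = \left(-481698 + 16 \cdot 1028\right) + 353347 = \left(-481698 + 16448\right) + 353347 = -465250 + 353347 = -111903$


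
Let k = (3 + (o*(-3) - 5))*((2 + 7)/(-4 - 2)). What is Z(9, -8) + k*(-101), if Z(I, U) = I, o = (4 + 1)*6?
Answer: -13929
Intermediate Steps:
o = 30 (o = 5*6 = 30)
k = 138 (k = (3 + (30*(-3) - 5))*((2 + 7)/(-4 - 2)) = (3 + (-90 - 5))*(9/(-6)) = (3 - 95)*(9*(-⅙)) = -92*(-3/2) = 138)
Z(9, -8) + k*(-101) = 9 + 138*(-101) = 9 - 13938 = -13929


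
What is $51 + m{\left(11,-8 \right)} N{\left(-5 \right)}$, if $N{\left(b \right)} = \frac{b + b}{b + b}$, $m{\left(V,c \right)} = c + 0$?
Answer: $43$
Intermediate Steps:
$m{\left(V,c \right)} = c$
$N{\left(b \right)} = 1$ ($N{\left(b \right)} = \frac{2 b}{2 b} = 2 b \frac{1}{2 b} = 1$)
$51 + m{\left(11,-8 \right)} N{\left(-5 \right)} = 51 - 8 = 43$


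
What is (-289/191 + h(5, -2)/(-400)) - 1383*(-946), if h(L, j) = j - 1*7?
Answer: 99955381319/76400 ≈ 1.3083e+6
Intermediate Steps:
h(L, j) = -7 + j (h(L, j) = j - 7 = -7 + j)
(-289/191 + h(5, -2)/(-400)) - 1383*(-946) = (-289/191 + (-7 - 2)/(-400)) - 1383*(-946) = (-289*1/191 - 9*(-1/400)) + 1308318 = (-289/191 + 9/400) + 1308318 = -113881/76400 + 1308318 = 99955381319/76400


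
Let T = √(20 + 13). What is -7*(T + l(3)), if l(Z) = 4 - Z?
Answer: -7 - 7*√33 ≈ -47.212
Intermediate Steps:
T = √33 ≈ 5.7446
-7*(T + l(3)) = -7*(√33 + (4 - 1*3)) = -7*(√33 + (4 - 3)) = -7*(√33 + 1) = -7*(1 + √33) = -7 - 7*√33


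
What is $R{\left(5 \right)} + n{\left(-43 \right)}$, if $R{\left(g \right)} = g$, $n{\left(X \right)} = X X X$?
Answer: $-79502$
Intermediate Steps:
$n{\left(X \right)} = X^{3}$ ($n{\left(X \right)} = X^{2} X = X^{3}$)
$R{\left(5 \right)} + n{\left(-43 \right)} = 5 + \left(-43\right)^{3} = 5 - 79507 = -79502$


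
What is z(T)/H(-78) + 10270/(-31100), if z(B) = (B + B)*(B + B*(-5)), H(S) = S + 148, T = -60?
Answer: -8963989/21770 ≈ -411.76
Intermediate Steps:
H(S) = 148 + S
z(B) = -8*B² (z(B) = (2*B)*(B - 5*B) = (2*B)*(-4*B) = -8*B²)
z(T)/H(-78) + 10270/(-31100) = (-8*(-60)²)/(148 - 78) + 10270/(-31100) = -8*3600/70 + 10270*(-1/31100) = -28800*1/70 - 1027/3110 = -2880/7 - 1027/3110 = -8963989/21770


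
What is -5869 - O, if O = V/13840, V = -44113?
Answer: -81182847/13840 ≈ -5865.8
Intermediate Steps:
O = -44113/13840 ≈ -3.1874
-5869 - O = -5869 - 1*(-44113/13840) = -5869 + 44113/13840 = -81182847/13840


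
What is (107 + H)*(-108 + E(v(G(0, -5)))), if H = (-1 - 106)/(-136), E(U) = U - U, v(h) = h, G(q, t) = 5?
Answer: -395793/34 ≈ -11641.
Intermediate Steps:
E(U) = 0
H = 107/136 (H = -107*(-1/136) = 107/136 ≈ 0.78677)
(107 + H)*(-108 + E(v(G(0, -5)))) = (107 + 107/136)*(-108 + 0) = (14659/136)*(-108) = -395793/34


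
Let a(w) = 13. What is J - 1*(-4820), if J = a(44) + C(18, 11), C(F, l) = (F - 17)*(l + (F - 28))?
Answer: 4834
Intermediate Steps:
C(F, l) = (-17 + F)*(-28 + F + l) (C(F, l) = (-17 + F)*(l + (-28 + F)) = (-17 + F)*(-28 + F + l))
J = 14 (J = 13 + (476 + 18² - 45*18 - 17*11 + 18*11) = 13 + (476 + 324 - 810 - 187 + 198) = 13 + 1 = 14)
J - 1*(-4820) = 14 - 1*(-4820) = 14 + 4820 = 4834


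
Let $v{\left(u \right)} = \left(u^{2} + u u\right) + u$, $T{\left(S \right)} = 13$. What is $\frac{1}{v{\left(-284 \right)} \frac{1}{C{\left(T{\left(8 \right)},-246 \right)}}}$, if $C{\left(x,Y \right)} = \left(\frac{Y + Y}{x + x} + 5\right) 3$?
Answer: $- \frac{181}{697788} \approx -0.00025939$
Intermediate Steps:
$v{\left(u \right)} = u + 2 u^{2}$ ($v{\left(u \right)} = \left(u^{2} + u^{2}\right) + u = 2 u^{2} + u = u + 2 u^{2}$)
$C{\left(x,Y \right)} = 15 + \frac{3 Y}{x}$ ($C{\left(x,Y \right)} = \left(\frac{2 Y}{2 x} + 5\right) 3 = \left(2 Y \frac{1}{2 x} + 5\right) 3 = \left(\frac{Y}{x} + 5\right) 3 = \left(5 + \frac{Y}{x}\right) 3 = 15 + \frac{3 Y}{x}$)
$\frac{1}{v{\left(-284 \right)} \frac{1}{C{\left(T{\left(8 \right)},-246 \right)}}} = \frac{1}{- 284 \left(1 + 2 \left(-284\right)\right) \frac{1}{15 + 3 \left(-246\right) \frac{1}{13}}} = \frac{1}{- 284 \left(1 - 568\right) \frac{1}{15 + 3 \left(-246\right) \frac{1}{13}}} = \frac{1}{\left(-284\right) \left(-567\right) \frac{1}{15 - \frac{738}{13}}} = \frac{1}{161028 \frac{1}{- \frac{543}{13}}} = \frac{1}{161028 \left(- \frac{13}{543}\right)} = \frac{1}{- \frac{697788}{181}} = - \frac{181}{697788}$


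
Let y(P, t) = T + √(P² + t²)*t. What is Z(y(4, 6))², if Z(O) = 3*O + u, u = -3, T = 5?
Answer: 16992 + 864*√13 ≈ 20107.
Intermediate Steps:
y(P, t) = 5 + t*√(P² + t²) (y(P, t) = 5 + √(P² + t²)*t = 5 + t*√(P² + t²))
Z(O) = -3 + 3*O (Z(O) = 3*O - 3 = -3 + 3*O)
Z(y(4, 6))² = (-3 + 3*(5 + 6*√(4² + 6²)))² = (-3 + 3*(5 + 6*√(16 + 36)))² = (-3 + 3*(5 + 6*√52))² = (-3 + 3*(5 + 6*(2*√13)))² = (-3 + 3*(5 + 12*√13))² = (-3 + (15 + 36*√13))² = (12 + 36*√13)²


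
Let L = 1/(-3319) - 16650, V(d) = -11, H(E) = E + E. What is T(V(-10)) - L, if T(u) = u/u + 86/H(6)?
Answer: 331730737/19914 ≈ 16658.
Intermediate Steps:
H(E) = 2*E
L = -55261351/3319 (L = -1/3319 - 16650 = -55261351/3319 ≈ -16650.)
T(u) = 49/6 (T(u) = u/u + 86/((2*6)) = 1 + 86/12 = 1 + 86*(1/12) = 1 + 43/6 = 49/6)
T(V(-10)) - L = 49/6 - 1*(-55261351/3319) = 49/6 + 55261351/3319 = 331730737/19914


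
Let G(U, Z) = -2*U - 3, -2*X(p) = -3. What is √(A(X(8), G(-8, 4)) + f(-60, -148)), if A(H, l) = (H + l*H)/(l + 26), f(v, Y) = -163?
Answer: 8*I*√429/13 ≈ 12.746*I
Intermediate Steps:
X(p) = 3/2 (X(p) = -½*(-3) = 3/2)
G(U, Z) = -3 - 2*U
A(H, l) = (H + H*l)/(26 + l)
√(A(X(8), G(-8, 4)) + f(-60, -148)) = √(3*(1 + (-3 - 2*(-8)))/(2*(26 + (-3 - 2*(-8)))) - 163) = √(3*(1 + (-3 + 16))/(2*(26 + (-3 + 16))) - 163) = √(3*(1 + 13)/(2*(26 + 13)) - 163) = √((3/2)*14/39 - 163) = √((3/2)*(1/39)*14 - 163) = √(7/13 - 163) = √(-2112/13) = 8*I*√429/13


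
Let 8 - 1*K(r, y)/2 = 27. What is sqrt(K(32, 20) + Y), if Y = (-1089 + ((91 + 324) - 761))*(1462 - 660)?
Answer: 2*I*sqrt(287727) ≈ 1072.8*I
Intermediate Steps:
K(r, y) = -38 (K(r, y) = 16 - 2*27 = 16 - 54 = -38)
Y = -1150870 (Y = (-1089 + (415 - 761))*802 = (-1089 - 346)*802 = -1435*802 = -1150870)
sqrt(K(32, 20) + Y) = sqrt(-38 - 1150870) = sqrt(-1150908) = 2*I*sqrt(287727)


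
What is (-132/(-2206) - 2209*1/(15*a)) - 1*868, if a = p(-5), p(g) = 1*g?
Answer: -69363823/82725 ≈ -838.49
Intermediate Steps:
p(g) = g
a = -5
(-132/(-2206) - 2209*1/(15*a)) - 1*868 = (-132/(-2206) - 2209/((-1*3*(-5))*(-5))) - 1*868 = (-132*(-1/2206) - 2209/(-3*(-5)*(-5))) - 868 = (66/1103 - 2209/(15*(-5))) - 868 = (66/1103 - 2209/(-75)) - 868 = (66/1103 - 2209*(-1/75)) - 868 = (66/1103 + 2209/75) - 868 = 2441477/82725 - 868 = -69363823/82725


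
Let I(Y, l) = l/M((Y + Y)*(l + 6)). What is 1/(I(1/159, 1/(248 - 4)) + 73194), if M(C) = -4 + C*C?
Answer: 1502983391/110009364778713 ≈ 1.3662e-5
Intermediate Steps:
M(C) = -4 + C²
I(Y, l) = l/(-4 + 4*Y²*(6 + l)²) (I(Y, l) = l/(-4 + ((Y + Y)*(l + 6))²) = l/(-4 + ((2*Y)*(6 + l))²) = l/(-4 + (2*Y*(6 + l))²) = l/(-4 + 4*Y²*(6 + l)²))
1/(I(1/159, 1/(248 - 4)) + 73194) = 1/(1/(4*(248 - 4)*(-1 + (1/159)²*(6 + 1/(248 - 4))²)) + 73194) = 1/((¼)/(244*(-1 + (1/159)²*(6 + 1/244)²)) + 73194) = 1/((¼)*(1/244)/(-1 + (6 + 1/244)²/25281) + 73194) = 1/((¼)*(1/244)/(-1 + (1465/244)²/25281) + 73194) = 1/((¼)*(1/244)/(-1 + (1/25281)*(2146225/59536)) + 73194) = 1/((¼)*(1/244)/(-1 + 2146225/1505129616) + 73194) = 1/((¼)*(1/244)/(-1502983391/1505129616) + 73194) = 1/((¼)*(1/244)*(-1505129616/1502983391) + 73194) = 1/(-1542141/1502983391 + 73194) = 1/(110009364778713/1502983391) = 1502983391/110009364778713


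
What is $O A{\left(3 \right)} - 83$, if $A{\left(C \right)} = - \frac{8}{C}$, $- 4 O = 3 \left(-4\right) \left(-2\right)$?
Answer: $-67$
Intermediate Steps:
$O = -6$ ($O = - \frac{3 \left(-4\right) \left(-2\right)}{4} = - \frac{\left(-12\right) \left(-2\right)}{4} = \left(- \frac{1}{4}\right) 24 = -6$)
$O A{\left(3 \right)} - 83 = - 6 \left(- \frac{8}{3}\right) - 83 = - 6 \left(\left(-8\right) \frac{1}{3}\right) - 83 = \left(-6\right) \left(- \frac{8}{3}\right) - 83 = 16 - 83 = -67$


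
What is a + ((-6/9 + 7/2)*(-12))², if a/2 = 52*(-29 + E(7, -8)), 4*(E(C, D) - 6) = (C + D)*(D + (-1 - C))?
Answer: -820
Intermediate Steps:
E(C, D) = 6 + (C + D)*(-1 + D - C)/4 (E(C, D) = 6 + ((C + D)*(D + (-1 - C)))/4 = 6 + ((C + D)*(-1 + D - C))/4 = 6 + (C + D)*(-1 + D - C)/4)
a = -1976 (a = 2*(52*(-29 + (6 - ¼*7 - ¼*(-8) - ¼*7² + (¼)*(-8)²))) = 2*(52*(-29 + (6 - 7/4 + 2 - ¼*49 + (¼)*64))) = 2*(52*(-29 + (6 - 7/4 + 2 - 49/4 + 16))) = 2*(52*(-29 + 10)) = 2*(52*(-19)) = 2*(-988) = -1976)
a + ((-6/9 + 7/2)*(-12))² = -1976 + ((-6/9 + 7/2)*(-12))² = -1976 + ((-6*⅑ + 7*(½))*(-12))² = -1976 + ((-⅔ + 7/2)*(-12))² = -1976 + ((17/6)*(-12))² = -1976 + (-34)² = -1976 + 1156 = -820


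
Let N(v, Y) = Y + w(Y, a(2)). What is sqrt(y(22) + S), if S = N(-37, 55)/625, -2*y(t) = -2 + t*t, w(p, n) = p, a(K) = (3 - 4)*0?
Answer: I*sqrt(150515)/25 ≈ 15.519*I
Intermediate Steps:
a(K) = 0 (a(K) = -1*0 = 0)
y(t) = 1 - t**2/2 (y(t) = -(-2 + t*t)/2 = -(-2 + t**2)/2 = 1 - t**2/2)
N(v, Y) = 2*Y (N(v, Y) = Y + Y = 2*Y)
S = 22/125 (S = (2*55)/625 = 110*(1/625) = 22/125 ≈ 0.17600)
sqrt(y(22) + S) = sqrt((1 - 1/2*22**2) + 22/125) = sqrt((1 - 1/2*484) + 22/125) = sqrt((1 - 242) + 22/125) = sqrt(-241 + 22/125) = sqrt(-30103/125) = I*sqrt(150515)/25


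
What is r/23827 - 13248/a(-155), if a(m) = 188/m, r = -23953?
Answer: 12230702929/1119869 ≈ 10922.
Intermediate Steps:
r/23827 - 13248/a(-155) = -23953/23827 - 13248/(188/(-155)) = -23953*1/23827 - 13248/(188*(-1/155)) = -23953/23827 - 13248/(-188/155) = -23953/23827 - 13248*(-155/188) = -23953/23827 + 513360/47 = 12230702929/1119869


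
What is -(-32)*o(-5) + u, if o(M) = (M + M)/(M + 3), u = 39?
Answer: 199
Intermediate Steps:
o(M) = 2*M/(3 + M) (o(M) = (2*M)/(3 + M) = 2*M/(3 + M))
-(-32)*o(-5) + u = -(-32)*2*(-5)/(3 - 5) + 39 = -(-32)*2*(-5)/(-2) + 39 = -(-32)*2*(-5)*(-½) + 39 = -(-32)*5 + 39 = -4*(-40) + 39 = 160 + 39 = 199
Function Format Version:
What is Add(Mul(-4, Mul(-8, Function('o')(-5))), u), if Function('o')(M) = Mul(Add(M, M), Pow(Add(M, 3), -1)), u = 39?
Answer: 199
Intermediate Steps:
Function('o')(M) = Mul(2, M, Pow(Add(3, M), -1)) (Function('o')(M) = Mul(Mul(2, M), Pow(Add(3, M), -1)) = Mul(2, M, Pow(Add(3, M), -1)))
Add(Mul(-4, Mul(-8, Function('o')(-5))), u) = Add(Mul(-4, Mul(-8, Mul(2, -5, Pow(Add(3, -5), -1)))), 39) = Add(Mul(-4, Mul(-8, Mul(2, -5, Pow(-2, -1)))), 39) = Add(Mul(-4, Mul(-8, Mul(2, -5, Rational(-1, 2)))), 39) = Add(Mul(-4, Mul(-8, 5)), 39) = Add(Mul(-4, -40), 39) = Add(160, 39) = 199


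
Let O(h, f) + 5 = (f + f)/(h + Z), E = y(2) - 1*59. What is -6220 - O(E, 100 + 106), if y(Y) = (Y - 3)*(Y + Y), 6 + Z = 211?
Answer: -441471/71 ≈ -6217.9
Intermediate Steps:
Z = 205 (Z = -6 + 211 = 205)
y(Y) = 2*Y*(-3 + Y) (y(Y) = (-3 + Y)*(2*Y) = 2*Y*(-3 + Y))
E = -63 (E = 2*2*(-3 + 2) - 1*59 = 2*2*(-1) - 59 = -4 - 59 = -63)
O(h, f) = -5 + 2*f/(205 + h) (O(h, f) = -5 + (f + f)/(h + 205) = -5 + (2*f)/(205 + h) = -5 + 2*f/(205 + h))
-6220 - O(E, 100 + 106) = -6220 - (-1025 - 5*(-63) + 2*(100 + 106))/(205 - 63) = -6220 - (-1025 + 315 + 2*206)/142 = -6220 - (-1025 + 315 + 412)/142 = -6220 - (-298)/142 = -6220 - 1*(-149/71) = -6220 + 149/71 = -441471/71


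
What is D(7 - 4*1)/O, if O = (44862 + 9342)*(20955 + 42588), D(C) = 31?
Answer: 31/3444284772 ≈ 9.0004e-9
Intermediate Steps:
O = 3444284772 (O = 54204*63543 = 3444284772)
D(7 - 4*1)/O = 31/3444284772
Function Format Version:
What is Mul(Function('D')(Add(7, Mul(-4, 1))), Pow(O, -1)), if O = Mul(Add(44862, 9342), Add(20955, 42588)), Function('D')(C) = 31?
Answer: Rational(31, 3444284772) ≈ 9.0004e-9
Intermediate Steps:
O = 3444284772 (O = Mul(54204, 63543) = 3444284772)
Mul(Function('D')(Add(7, Mul(-4, 1))), Pow(O, -1)) = Mul(31, Pow(3444284772, -1)) = Mul(31, Rational(1, 3444284772)) = Rational(31, 3444284772)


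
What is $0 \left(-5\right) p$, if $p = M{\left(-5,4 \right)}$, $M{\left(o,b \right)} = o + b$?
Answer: $0$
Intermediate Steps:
$M{\left(o,b \right)} = b + o$
$p = -1$ ($p = 4 - 5 = -1$)
$0 \left(-5\right) p = 0 \left(-5\right) \left(-1\right) = 0 \left(-1\right) = 0$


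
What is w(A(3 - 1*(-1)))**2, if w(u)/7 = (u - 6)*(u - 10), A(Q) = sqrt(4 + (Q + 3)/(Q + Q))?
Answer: 17112417/64 - 25431*sqrt(78) ≈ 42781.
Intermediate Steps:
A(Q) = sqrt(4 + (3 + Q)/(2*Q)) (A(Q) = sqrt(4 + (3 + Q)/((2*Q))) = sqrt(4 + (3 + Q)*(1/(2*Q))) = sqrt(4 + (3 + Q)/(2*Q)))
w(u) = 7*(-10 + u)*(-6 + u) (w(u) = 7*((u - 6)*(u - 10)) = 7*((-6 + u)*(-10 + u)) = 7*((-10 + u)*(-6 + u)) = 7*(-10 + u)*(-6 + u))
w(A(3 - 1*(-1)))**2 = (420 - 56*sqrt(18 + 6/(3 - 1*(-1))) + 7*(sqrt(18 + 6/(3 - 1*(-1)))/2)**2)**2 = (420 - 56*sqrt(18 + 6/(3 + 1)) + 7*(sqrt(18 + 6/(3 + 1))/2)**2)**2 = (420 - 56*sqrt(18 + 6/4) + 7*(sqrt(18 + 6/4)/2)**2)**2 = (420 - 56*sqrt(18 + 6*(1/4)) + 7*(sqrt(18 + 6*(1/4))/2)**2)**2 = (420 - 56*sqrt(18 + 3/2) + 7*(sqrt(18 + 3/2)/2)**2)**2 = (420 - 56*sqrt(39/2) + 7*(sqrt(39/2)/2)**2)**2 = (420 - 56*sqrt(78)/2 + 7*((sqrt(78)/2)/2)**2)**2 = (420 - 28*sqrt(78) + 7*(sqrt(78)/4)**2)**2 = (420 - 28*sqrt(78) + 7*(39/8))**2 = (420 - 28*sqrt(78) + 273/8)**2 = (3633/8 - 28*sqrt(78))**2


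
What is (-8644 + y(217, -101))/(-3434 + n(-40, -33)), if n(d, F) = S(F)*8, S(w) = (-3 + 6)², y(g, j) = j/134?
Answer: 1158397/450508 ≈ 2.5713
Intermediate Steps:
y(g, j) = j/134 (y(g, j) = j*(1/134) = j/134)
S(w) = 9 (S(w) = 3² = 9)
n(d, F) = 72 (n(d, F) = 9*8 = 72)
(-8644 + y(217, -101))/(-3434 + n(-40, -33)) = (-8644 + (1/134)*(-101))/(-3434 + 72) = (-8644 - 101/134)/(-3362) = -1158397/134*(-1/3362) = 1158397/450508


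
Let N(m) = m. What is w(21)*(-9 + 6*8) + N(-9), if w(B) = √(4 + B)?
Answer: 186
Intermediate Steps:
w(21)*(-9 + 6*8) + N(-9) = √(4 + 21)*(-9 + 6*8) - 9 = √25*(-9 + 48) - 9 = 5*39 - 9 = 195 - 9 = 186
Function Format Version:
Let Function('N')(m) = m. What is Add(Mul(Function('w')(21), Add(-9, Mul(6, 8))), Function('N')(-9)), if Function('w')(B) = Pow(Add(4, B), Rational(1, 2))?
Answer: 186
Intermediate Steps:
Add(Mul(Function('w')(21), Add(-9, Mul(6, 8))), Function('N')(-9)) = Add(Mul(Pow(Add(4, 21), Rational(1, 2)), Add(-9, Mul(6, 8))), -9) = Add(Mul(Pow(25, Rational(1, 2)), Add(-9, 48)), -9) = Add(Mul(5, 39), -9) = Add(195, -9) = 186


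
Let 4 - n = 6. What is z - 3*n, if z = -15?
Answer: -9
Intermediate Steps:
n = -2 (n = 4 - 1*6 = 4 - 6 = -2)
z - 3*n = -15 - 3*(-2) = -15 + 6 = -9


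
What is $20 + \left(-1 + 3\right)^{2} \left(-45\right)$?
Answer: $-160$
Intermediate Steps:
$20 + \left(-1 + 3\right)^{2} \left(-45\right) = 20 + 2^{2} \left(-45\right) = 20 + 4 \left(-45\right) = 20 - 180 = -160$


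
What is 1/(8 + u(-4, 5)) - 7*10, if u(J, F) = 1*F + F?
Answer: -1259/18 ≈ -69.944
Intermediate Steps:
u(J, F) = 2*F (u(J, F) = F + F = 2*F)
1/(8 + u(-4, 5)) - 7*10 = 1/(8 + 2*5) - 7*10 = 1/(8 + 10) - 70 = 1/18 - 70 = -1259/18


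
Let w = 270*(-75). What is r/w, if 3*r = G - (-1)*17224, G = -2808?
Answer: -7208/30375 ≈ -0.23730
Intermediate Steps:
w = -20250
r = 14416/3 (r = (-2808 - (-1)*17224)/3 = (-2808 - 1*(-17224))/3 = (-2808 + 17224)/3 = (⅓)*14416 = 14416/3 ≈ 4805.3)
r/w = (14416/3)/(-20250) = (14416/3)*(-1/20250) = -7208/30375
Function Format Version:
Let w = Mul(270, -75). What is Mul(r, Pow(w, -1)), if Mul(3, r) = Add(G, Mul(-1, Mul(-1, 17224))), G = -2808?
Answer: Rational(-7208, 30375) ≈ -0.23730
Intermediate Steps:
w = -20250
r = Rational(14416, 3) (r = Mul(Rational(1, 3), Add(-2808, Mul(-1, Mul(-1, 17224)))) = Mul(Rational(1, 3), Add(-2808, Mul(-1, -17224))) = Mul(Rational(1, 3), Add(-2808, 17224)) = Mul(Rational(1, 3), 14416) = Rational(14416, 3) ≈ 4805.3)
Mul(r, Pow(w, -1)) = Mul(Rational(14416, 3), Pow(-20250, -1)) = Mul(Rational(14416, 3), Rational(-1, 20250)) = Rational(-7208, 30375)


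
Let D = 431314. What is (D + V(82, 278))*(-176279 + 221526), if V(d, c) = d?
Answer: 19519374812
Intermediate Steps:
(D + V(82, 278))*(-176279 + 221526) = (431314 + 82)*(-176279 + 221526) = 431396*45247 = 19519374812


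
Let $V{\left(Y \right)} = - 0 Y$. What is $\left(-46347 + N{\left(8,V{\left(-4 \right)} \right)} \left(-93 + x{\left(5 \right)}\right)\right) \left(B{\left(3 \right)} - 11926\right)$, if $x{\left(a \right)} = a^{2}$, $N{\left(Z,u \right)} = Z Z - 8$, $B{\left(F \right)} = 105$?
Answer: $592882255$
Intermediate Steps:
$V{\left(Y \right)} = 0$ ($V{\left(Y \right)} = \left(-1\right) 0 = 0$)
$N{\left(Z,u \right)} = -8 + Z^{2}$ ($N{\left(Z,u \right)} = Z^{2} - 8 = -8 + Z^{2}$)
$\left(-46347 + N{\left(8,V{\left(-4 \right)} \right)} \left(-93 + x{\left(5 \right)}\right)\right) \left(B{\left(3 \right)} - 11926\right) = \left(-46347 + \left(-8 + 8^{2}\right) \left(-93 + 5^{2}\right)\right) \left(105 - 11926\right) = \left(-46347 + \left(-8 + 64\right) \left(-93 + 25\right)\right) \left(-11821\right) = \left(-46347 + 56 \left(-68\right)\right) \left(-11821\right) = \left(-46347 - 3808\right) \left(-11821\right) = \left(-50155\right) \left(-11821\right) = 592882255$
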